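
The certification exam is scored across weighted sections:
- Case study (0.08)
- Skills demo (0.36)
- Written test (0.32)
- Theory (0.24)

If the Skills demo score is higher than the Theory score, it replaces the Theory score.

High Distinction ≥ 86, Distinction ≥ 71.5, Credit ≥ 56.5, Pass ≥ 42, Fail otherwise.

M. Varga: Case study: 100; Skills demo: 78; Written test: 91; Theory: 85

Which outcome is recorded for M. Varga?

Distinction

Skills demo (78) ≤ Theory (85), so Theory stays at 85.
Weighted total:
  Case study 100 × 0.08 = 8
  Skills demo 78 × 0.36 = 28.08
  Written test 91 × 0.32 = 29.12
  Theory 85 × 0.24 = 20.4
Sum = 85.6
85.6 is ≥ 71.5 and < 86 → Distinction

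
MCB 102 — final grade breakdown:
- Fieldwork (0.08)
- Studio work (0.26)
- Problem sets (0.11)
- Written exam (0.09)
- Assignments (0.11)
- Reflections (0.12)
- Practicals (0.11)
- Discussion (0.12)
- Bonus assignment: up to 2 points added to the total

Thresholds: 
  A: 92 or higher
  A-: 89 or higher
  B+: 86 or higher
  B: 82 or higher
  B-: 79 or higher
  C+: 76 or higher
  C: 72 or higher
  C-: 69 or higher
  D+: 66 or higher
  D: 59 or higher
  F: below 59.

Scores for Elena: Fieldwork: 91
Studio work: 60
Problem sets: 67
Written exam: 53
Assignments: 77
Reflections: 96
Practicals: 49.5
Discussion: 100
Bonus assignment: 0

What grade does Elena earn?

C

Weighted total:
  Fieldwork 91 × 0.08 = 7.28
  Studio work 60 × 0.26 = 15.6
  Problem sets 67 × 0.11 = 7.37
  Written exam 53 × 0.09 = 4.77
  Assignments 77 × 0.11 = 8.47
  Reflections 96 × 0.12 = 11.52
  Practicals 49.5 × 0.11 = 5.445
  Discussion 100 × 0.12 = 12
Sum = 72.455
Bonus assignment: 72.455 + 0 = 72.455
72.455 is ≥ 72 and < 76 → C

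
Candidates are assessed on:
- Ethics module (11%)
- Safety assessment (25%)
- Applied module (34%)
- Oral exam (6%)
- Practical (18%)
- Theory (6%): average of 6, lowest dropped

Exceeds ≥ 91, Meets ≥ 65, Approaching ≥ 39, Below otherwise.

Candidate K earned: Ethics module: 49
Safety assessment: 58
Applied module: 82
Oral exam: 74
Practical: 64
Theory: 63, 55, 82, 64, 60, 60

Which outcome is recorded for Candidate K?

Meets

Theory: drop 55 → average of remaining 5 = 329/5 = 65.8
Weighted total:
  Ethics module 49 × 0.11 = 5.39
  Safety assessment 58 × 0.25 = 14.5
  Applied module 82 × 0.34 = 27.88
  Oral exam 74 × 0.06 = 4.44
  Practical 64 × 0.18 = 11.52
  Theory 65.8 × 0.06 = 3.948
Sum = 67.678
67.678 is ≥ 65 and < 91 → Meets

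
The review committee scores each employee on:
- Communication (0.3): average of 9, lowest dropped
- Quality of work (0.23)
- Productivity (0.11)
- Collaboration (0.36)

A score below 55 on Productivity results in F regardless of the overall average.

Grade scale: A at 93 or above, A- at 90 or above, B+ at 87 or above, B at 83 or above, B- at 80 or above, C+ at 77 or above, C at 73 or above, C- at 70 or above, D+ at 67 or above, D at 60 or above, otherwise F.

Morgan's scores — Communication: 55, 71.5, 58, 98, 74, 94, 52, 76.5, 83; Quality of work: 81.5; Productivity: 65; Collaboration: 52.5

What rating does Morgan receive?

Communication: drop 52 → average of remaining 8 = 610/8 = 76.25
Productivity score 65 ≥ 55: minimum met.
Weighted total:
  Communication 76.25 × 0.3 = 22.875
  Quality of work 81.5 × 0.23 = 18.745
  Productivity 65 × 0.11 = 7.15
  Collaboration 52.5 × 0.36 = 18.9
Sum = 67.67
67.67 is ≥ 67 and < 70 → D+

D+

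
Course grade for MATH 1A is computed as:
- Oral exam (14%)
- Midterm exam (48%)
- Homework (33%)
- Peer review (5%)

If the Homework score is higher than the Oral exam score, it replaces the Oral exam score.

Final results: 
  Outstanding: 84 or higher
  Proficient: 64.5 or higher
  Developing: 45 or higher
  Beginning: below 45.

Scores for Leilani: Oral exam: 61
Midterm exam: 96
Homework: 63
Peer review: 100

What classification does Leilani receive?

Proficient

Homework (63) > Oral exam (61), so Oral exam counts as 63.
Weighted total:
  Oral exam 63 × 0.14 = 8.82
  Midterm exam 96 × 0.48 = 46.08
  Homework 63 × 0.33 = 20.79
  Peer review 100 × 0.05 = 5
Sum = 80.69
80.69 is ≥ 64.5 and < 84 → Proficient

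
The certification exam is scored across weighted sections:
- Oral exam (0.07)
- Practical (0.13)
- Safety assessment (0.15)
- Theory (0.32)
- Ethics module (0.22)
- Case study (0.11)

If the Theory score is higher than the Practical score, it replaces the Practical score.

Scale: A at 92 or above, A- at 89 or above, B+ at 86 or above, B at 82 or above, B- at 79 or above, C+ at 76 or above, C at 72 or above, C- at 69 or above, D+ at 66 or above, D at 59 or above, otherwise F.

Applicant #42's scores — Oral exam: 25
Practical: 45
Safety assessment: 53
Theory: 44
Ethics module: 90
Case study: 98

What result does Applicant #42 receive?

D

Theory (44) ≤ Practical (45), so Practical stays at 45.
Weighted total:
  Oral exam 25 × 0.07 = 1.75
  Practical 45 × 0.13 = 5.85
  Safety assessment 53 × 0.15 = 7.95
  Theory 44 × 0.32 = 14.08
  Ethics module 90 × 0.22 = 19.8
  Case study 98 × 0.11 = 10.78
Sum = 60.21
60.21 is ≥ 59 and < 66 → D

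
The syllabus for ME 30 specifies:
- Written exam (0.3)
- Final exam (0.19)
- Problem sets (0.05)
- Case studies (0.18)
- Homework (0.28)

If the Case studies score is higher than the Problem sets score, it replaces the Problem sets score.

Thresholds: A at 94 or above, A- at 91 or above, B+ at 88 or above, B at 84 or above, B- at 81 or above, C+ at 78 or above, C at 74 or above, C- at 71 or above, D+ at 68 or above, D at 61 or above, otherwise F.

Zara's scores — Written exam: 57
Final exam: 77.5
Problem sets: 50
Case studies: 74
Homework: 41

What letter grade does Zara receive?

Case studies (74) > Problem sets (50), so Problem sets counts as 74.
Weighted total:
  Written exam 57 × 0.3 = 17.1
  Final exam 77.5 × 0.19 = 14.725
  Problem sets 74 × 0.05 = 3.7
  Case studies 74 × 0.18 = 13.32
  Homework 41 × 0.28 = 11.48
Sum = 60.325
60.325 < 61 → F

F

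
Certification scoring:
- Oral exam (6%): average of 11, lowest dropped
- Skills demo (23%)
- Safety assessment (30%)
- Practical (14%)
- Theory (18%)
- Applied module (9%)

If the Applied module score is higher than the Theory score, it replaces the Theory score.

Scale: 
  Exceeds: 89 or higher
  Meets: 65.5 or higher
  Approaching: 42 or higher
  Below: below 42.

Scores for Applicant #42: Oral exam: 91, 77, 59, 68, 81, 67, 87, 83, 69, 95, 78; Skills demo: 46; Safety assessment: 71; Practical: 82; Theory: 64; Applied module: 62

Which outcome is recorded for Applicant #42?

Approaching

Oral exam: drop 59 → average of remaining 10 = 796/10 = 79.6
Applied module (62) ≤ Theory (64), so Theory stays at 64.
Weighted total:
  Oral exam 79.6 × 0.06 = 4.776
  Skills demo 46 × 0.23 = 10.58
  Safety assessment 71 × 0.3 = 21.3
  Practical 82 × 0.14 = 11.48
  Theory 64 × 0.18 = 11.52
  Applied module 62 × 0.09 = 5.58
Sum = 65.236
65.236 is ≥ 42 and < 65.5 → Approaching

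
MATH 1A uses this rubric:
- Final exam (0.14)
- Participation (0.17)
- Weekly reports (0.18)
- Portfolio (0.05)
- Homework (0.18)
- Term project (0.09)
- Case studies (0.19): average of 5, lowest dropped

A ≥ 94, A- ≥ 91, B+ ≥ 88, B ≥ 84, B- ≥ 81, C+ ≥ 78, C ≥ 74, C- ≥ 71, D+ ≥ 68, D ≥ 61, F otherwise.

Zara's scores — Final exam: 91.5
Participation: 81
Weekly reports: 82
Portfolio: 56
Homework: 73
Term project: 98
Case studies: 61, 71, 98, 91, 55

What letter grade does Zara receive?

Case studies: drop 55 → average of remaining 4 = 321/4 = 80.25
Weighted total:
  Final exam 91.5 × 0.14 = 12.81
  Participation 81 × 0.17 = 13.77
  Weekly reports 82 × 0.18 = 14.76
  Portfolio 56 × 0.05 = 2.8
  Homework 73 × 0.18 = 13.14
  Term project 98 × 0.09 = 8.82
  Case studies 80.25 × 0.19 = 15.2475
Sum = 81.3475
81.3475 is ≥ 81 and < 84 → B-

B-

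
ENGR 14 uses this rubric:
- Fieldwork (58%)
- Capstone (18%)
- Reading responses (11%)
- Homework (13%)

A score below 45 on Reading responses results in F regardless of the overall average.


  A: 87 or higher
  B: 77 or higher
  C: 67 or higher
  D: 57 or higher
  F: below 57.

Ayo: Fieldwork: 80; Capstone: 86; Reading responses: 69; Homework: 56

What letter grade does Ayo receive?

Reading responses score 69 ≥ 45: minimum met.
Weighted total:
  Fieldwork 80 × 0.58 = 46.4
  Capstone 86 × 0.18 = 15.48
  Reading responses 69 × 0.11 = 7.59
  Homework 56 × 0.13 = 7.28
Sum = 76.75
76.75 is ≥ 67 and < 77 → C

C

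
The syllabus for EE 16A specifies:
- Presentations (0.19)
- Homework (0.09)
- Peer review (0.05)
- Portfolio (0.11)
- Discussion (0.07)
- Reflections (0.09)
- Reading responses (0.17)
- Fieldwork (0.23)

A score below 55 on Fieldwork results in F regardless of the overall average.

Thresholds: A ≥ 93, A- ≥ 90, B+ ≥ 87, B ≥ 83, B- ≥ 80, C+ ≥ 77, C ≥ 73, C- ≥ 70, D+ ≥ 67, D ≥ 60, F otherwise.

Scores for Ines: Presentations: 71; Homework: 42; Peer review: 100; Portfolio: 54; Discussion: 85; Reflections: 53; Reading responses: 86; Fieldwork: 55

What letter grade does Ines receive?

D

Fieldwork score 55 ≥ 55: minimum met.
Weighted total:
  Presentations 71 × 0.19 = 13.49
  Homework 42 × 0.09 = 3.78
  Peer review 100 × 0.05 = 5
  Portfolio 54 × 0.11 = 5.94
  Discussion 85 × 0.07 = 5.95
  Reflections 53 × 0.09 = 4.77
  Reading responses 86 × 0.17 = 14.62
  Fieldwork 55 × 0.23 = 12.65
Sum = 66.2
66.2 is ≥ 60 and < 67 → D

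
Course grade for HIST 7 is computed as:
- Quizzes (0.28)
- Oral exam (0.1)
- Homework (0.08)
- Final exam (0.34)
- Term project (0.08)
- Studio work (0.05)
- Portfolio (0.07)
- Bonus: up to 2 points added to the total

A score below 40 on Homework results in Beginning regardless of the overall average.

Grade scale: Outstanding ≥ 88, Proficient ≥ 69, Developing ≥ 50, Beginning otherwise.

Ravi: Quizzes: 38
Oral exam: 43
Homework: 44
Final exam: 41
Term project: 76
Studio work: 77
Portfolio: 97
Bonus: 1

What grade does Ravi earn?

Homework score 44 ≥ 40: minimum met.
Weighted total:
  Quizzes 38 × 0.28 = 10.64
  Oral exam 43 × 0.1 = 4.3
  Homework 44 × 0.08 = 3.52
  Final exam 41 × 0.34 = 13.94
  Term project 76 × 0.08 = 6.08
  Studio work 77 × 0.05 = 3.85
  Portfolio 97 × 0.07 = 6.79
Sum = 49.12
Bonus: 49.12 + 1 = 50.12
50.12 is ≥ 50 and < 69 → Developing

Developing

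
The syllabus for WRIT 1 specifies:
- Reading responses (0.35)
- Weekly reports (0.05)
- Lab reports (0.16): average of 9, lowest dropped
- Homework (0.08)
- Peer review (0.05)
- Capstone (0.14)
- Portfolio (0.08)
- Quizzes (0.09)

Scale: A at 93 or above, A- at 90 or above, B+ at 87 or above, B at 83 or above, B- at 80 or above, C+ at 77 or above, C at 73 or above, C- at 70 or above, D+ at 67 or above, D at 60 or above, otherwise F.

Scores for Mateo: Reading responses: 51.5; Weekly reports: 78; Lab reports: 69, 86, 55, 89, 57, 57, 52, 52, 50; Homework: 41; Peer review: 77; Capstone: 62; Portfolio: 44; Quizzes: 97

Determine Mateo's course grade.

D

Lab reports: drop 50 → average of remaining 8 = 517/8 = 64.625
Weighted total:
  Reading responses 51.5 × 0.35 = 18.025
  Weekly reports 78 × 0.05 = 3.9
  Lab reports 64.625 × 0.16 = 10.34
  Homework 41 × 0.08 = 3.28
  Peer review 77 × 0.05 = 3.85
  Capstone 62 × 0.14 = 8.68
  Portfolio 44 × 0.08 = 3.52
  Quizzes 97 × 0.09 = 8.73
Sum = 60.325
60.325 is ≥ 60 and < 67 → D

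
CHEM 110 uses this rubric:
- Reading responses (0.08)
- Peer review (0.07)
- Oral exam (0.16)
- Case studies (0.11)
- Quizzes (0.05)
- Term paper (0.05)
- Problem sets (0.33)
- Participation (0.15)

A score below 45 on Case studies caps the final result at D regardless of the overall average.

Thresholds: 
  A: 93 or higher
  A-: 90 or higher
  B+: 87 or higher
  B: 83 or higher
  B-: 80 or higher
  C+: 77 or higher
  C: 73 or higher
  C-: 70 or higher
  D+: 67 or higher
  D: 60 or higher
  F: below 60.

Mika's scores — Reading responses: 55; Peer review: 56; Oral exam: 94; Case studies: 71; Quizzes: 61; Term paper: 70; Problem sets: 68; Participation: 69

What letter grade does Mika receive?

C-

Case studies score 71 ≥ 45: minimum met.
Weighted total:
  Reading responses 55 × 0.08 = 4.4
  Peer review 56 × 0.07 = 3.92
  Oral exam 94 × 0.16 = 15.04
  Case studies 71 × 0.11 = 7.81
  Quizzes 61 × 0.05 = 3.05
  Term paper 70 × 0.05 = 3.5
  Problem sets 68 × 0.33 = 22.44
  Participation 69 × 0.15 = 10.35
Sum = 70.51
70.51 is ≥ 70 and < 73 → C-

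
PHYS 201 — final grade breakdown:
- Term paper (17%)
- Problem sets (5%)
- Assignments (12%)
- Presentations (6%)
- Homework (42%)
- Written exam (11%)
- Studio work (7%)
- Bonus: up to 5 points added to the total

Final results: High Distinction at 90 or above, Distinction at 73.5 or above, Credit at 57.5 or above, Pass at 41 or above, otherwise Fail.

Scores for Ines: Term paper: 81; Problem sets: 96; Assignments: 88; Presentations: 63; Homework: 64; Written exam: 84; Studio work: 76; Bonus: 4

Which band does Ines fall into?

Distinction

Weighted total:
  Term paper 81 × 0.17 = 13.77
  Problem sets 96 × 0.05 = 4.8
  Assignments 88 × 0.12 = 10.56
  Presentations 63 × 0.06 = 3.78
  Homework 64 × 0.42 = 26.88
  Written exam 84 × 0.11 = 9.24
  Studio work 76 × 0.07 = 5.32
Sum = 74.35
Bonus: 74.35 + 4 = 78.35
78.35 is ≥ 73.5 and < 90 → Distinction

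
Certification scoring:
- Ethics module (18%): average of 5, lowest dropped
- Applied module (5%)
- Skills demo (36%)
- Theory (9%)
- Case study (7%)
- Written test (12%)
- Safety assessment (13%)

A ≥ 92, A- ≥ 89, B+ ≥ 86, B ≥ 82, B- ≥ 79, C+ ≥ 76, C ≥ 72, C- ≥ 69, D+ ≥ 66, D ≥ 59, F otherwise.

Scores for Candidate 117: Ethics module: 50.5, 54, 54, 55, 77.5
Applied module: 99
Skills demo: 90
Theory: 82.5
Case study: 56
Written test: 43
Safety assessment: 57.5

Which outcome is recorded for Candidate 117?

C

Ethics module: drop 50.5 → average of remaining 4 = 240.5/4 = 60.125
Weighted total:
  Ethics module 60.125 × 0.18 = 10.8225
  Applied module 99 × 0.05 = 4.95
  Skills demo 90 × 0.36 = 32.4
  Theory 82.5 × 0.09 = 7.425
  Case study 56 × 0.07 = 3.92
  Written test 43 × 0.12 = 5.16
  Safety assessment 57.5 × 0.13 = 7.475
Sum = 72.1525
72.1525 is ≥ 72 and < 76 → C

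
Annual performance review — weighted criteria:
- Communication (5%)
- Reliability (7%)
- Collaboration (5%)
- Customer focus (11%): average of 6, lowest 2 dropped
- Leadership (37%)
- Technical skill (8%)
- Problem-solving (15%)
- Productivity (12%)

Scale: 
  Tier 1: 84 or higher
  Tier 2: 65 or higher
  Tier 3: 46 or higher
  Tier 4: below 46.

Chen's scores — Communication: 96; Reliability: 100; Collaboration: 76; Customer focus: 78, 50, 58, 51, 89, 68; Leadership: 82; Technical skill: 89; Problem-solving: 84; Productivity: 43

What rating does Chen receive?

Tier 2

Customer focus: drop 50, 51 → average of remaining 4 = 293/4 = 73.25
Weighted total:
  Communication 96 × 0.05 = 4.8
  Reliability 100 × 0.07 = 7
  Collaboration 76 × 0.05 = 3.8
  Customer focus 73.25 × 0.11 = 8.0575
  Leadership 82 × 0.37 = 30.34
  Technical skill 89 × 0.08 = 7.12
  Problem-solving 84 × 0.15 = 12.6
  Productivity 43 × 0.12 = 5.16
Sum = 78.8775
78.8775 is ≥ 65 and < 84 → Tier 2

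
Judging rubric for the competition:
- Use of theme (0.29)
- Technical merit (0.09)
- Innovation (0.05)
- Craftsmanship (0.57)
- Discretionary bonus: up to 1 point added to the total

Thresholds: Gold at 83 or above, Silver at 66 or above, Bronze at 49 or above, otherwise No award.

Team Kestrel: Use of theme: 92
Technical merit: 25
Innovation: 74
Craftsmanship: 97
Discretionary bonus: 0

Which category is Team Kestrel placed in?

Gold

Weighted total:
  Use of theme 92 × 0.29 = 26.68
  Technical merit 25 × 0.09 = 2.25
  Innovation 74 × 0.05 = 3.7
  Craftsmanship 97 × 0.57 = 55.29
Sum = 87.92
Discretionary bonus: 87.92 + 0 = 87.92
87.92 ≥ 83 → Gold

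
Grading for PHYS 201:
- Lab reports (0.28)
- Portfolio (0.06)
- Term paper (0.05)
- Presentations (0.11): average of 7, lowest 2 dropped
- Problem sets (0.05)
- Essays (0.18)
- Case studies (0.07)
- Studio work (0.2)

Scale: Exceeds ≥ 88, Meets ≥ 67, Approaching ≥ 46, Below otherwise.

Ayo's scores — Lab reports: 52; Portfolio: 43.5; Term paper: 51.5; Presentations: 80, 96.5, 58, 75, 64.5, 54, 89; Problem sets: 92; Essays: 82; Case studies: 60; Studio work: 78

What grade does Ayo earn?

Meets

Presentations: drop 54, 58 → average of remaining 5 = 405/5 = 81
Weighted total:
  Lab reports 52 × 0.28 = 14.56
  Portfolio 43.5 × 0.06 = 2.61
  Term paper 51.5 × 0.05 = 2.575
  Presentations 81 × 0.11 = 8.91
  Problem sets 92 × 0.05 = 4.6
  Essays 82 × 0.18 = 14.76
  Case studies 60 × 0.07 = 4.2
  Studio work 78 × 0.2 = 15.6
Sum = 67.815
67.815 is ≥ 67 and < 88 → Meets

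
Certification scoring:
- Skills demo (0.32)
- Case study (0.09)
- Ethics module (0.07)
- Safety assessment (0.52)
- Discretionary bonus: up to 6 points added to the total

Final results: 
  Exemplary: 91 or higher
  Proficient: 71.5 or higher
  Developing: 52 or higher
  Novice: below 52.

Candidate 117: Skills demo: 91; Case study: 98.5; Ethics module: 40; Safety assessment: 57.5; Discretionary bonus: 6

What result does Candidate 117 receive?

Weighted total:
  Skills demo 91 × 0.32 = 29.12
  Case study 98.5 × 0.09 = 8.865
  Ethics module 40 × 0.07 = 2.8
  Safety assessment 57.5 × 0.52 = 29.9
Sum = 70.685
Discretionary bonus: 70.685 + 6 = 76.685
76.685 is ≥ 71.5 and < 91 → Proficient

Proficient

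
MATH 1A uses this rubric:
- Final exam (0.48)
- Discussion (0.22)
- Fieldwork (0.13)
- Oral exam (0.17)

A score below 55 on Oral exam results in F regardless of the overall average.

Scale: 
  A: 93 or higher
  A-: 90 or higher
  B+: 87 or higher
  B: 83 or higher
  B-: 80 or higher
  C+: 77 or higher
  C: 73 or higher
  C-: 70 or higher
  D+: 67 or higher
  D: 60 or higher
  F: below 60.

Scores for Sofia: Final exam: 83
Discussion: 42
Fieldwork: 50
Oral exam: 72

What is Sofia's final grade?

D+

Oral exam score 72 ≥ 55: minimum met.
Weighted total:
  Final exam 83 × 0.48 = 39.84
  Discussion 42 × 0.22 = 9.24
  Fieldwork 50 × 0.13 = 6.5
  Oral exam 72 × 0.17 = 12.24
Sum = 67.82
67.82 is ≥ 67 and < 70 → D+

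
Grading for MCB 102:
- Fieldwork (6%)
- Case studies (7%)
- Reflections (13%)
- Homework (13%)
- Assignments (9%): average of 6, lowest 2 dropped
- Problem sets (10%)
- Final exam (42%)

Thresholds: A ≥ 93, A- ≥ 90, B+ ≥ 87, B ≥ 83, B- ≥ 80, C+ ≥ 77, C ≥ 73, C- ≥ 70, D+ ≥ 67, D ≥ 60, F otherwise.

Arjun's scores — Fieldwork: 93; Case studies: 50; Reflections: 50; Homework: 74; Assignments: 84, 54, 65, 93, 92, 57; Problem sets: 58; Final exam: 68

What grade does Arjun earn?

D+

Assignments: drop 54, 57 → average of remaining 4 = 334/4 = 83.5
Weighted total:
  Fieldwork 93 × 0.06 = 5.58
  Case studies 50 × 0.07 = 3.5
  Reflections 50 × 0.13 = 6.5
  Homework 74 × 0.13 = 9.62
  Assignments 83.5 × 0.09 = 7.515
  Problem sets 58 × 0.1 = 5.8
  Final exam 68 × 0.42 = 28.56
Sum = 67.075
67.075 is ≥ 67 and < 70 → D+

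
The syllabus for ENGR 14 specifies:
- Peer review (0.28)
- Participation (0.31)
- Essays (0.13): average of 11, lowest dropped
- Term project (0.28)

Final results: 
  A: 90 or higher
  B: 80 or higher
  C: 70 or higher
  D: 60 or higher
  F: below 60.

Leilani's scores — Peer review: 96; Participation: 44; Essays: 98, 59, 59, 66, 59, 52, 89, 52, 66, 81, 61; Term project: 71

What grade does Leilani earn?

Essays: drop 52 → average of remaining 10 = 690/10 = 69
Weighted total:
  Peer review 96 × 0.28 = 26.88
  Participation 44 × 0.31 = 13.64
  Essays 69 × 0.13 = 8.97
  Term project 71 × 0.28 = 19.88
Sum = 69.37
69.37 is ≥ 60 and < 70 → D

D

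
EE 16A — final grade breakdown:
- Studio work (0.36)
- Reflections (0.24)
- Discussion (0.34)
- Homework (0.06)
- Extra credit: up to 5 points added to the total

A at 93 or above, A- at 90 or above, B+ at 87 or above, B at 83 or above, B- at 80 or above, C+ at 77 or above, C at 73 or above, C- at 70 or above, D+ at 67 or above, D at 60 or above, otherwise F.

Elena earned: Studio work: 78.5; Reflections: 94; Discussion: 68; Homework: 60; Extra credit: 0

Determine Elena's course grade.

Weighted total:
  Studio work 78.5 × 0.36 = 28.26
  Reflections 94 × 0.24 = 22.56
  Discussion 68 × 0.34 = 23.12
  Homework 60 × 0.06 = 3.6
Sum = 77.54
Extra credit: 77.54 + 0 = 77.54
77.54 is ≥ 77 and < 80 → C+

C+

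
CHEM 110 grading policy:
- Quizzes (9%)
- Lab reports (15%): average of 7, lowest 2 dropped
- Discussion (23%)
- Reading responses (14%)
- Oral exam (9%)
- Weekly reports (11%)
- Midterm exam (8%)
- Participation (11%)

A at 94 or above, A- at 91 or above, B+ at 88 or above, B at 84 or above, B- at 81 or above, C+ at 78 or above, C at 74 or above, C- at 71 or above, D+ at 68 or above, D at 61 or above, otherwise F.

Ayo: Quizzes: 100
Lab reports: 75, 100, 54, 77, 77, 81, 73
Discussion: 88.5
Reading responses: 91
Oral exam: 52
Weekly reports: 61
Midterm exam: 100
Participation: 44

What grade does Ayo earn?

C+

Lab reports: drop 54, 73 → average of remaining 5 = 410/5 = 82
Weighted total:
  Quizzes 100 × 0.09 = 9
  Lab reports 82 × 0.15 = 12.3
  Discussion 88.5 × 0.23 = 20.355
  Reading responses 91 × 0.14 = 12.74
  Oral exam 52 × 0.09 = 4.68
  Weekly reports 61 × 0.11 = 6.71
  Midterm exam 100 × 0.08 = 8
  Participation 44 × 0.11 = 4.84
Sum = 78.625
78.625 is ≥ 78 and < 81 → C+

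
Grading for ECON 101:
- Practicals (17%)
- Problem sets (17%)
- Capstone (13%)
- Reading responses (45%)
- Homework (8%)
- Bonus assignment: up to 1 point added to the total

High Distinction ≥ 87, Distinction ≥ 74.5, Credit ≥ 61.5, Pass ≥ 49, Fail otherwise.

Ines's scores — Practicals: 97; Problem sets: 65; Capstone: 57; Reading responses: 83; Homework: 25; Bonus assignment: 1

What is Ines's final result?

Weighted total:
  Practicals 97 × 0.17 = 16.49
  Problem sets 65 × 0.17 = 11.05
  Capstone 57 × 0.13 = 7.41
  Reading responses 83 × 0.45 = 37.35
  Homework 25 × 0.08 = 2
Sum = 74.3
Bonus assignment: 74.3 + 1 = 75.3
75.3 is ≥ 74.5 and < 87 → Distinction

Distinction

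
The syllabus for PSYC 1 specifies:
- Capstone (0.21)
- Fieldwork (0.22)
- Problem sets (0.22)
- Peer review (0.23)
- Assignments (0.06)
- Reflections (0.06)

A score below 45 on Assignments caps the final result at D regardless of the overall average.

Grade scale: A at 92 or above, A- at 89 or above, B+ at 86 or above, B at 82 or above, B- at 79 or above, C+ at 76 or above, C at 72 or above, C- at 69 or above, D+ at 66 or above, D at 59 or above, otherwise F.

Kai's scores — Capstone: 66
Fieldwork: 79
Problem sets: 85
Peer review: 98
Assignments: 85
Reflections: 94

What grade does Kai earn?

B

Assignments score 85 ≥ 45: minimum met.
Weighted total:
  Capstone 66 × 0.21 = 13.86
  Fieldwork 79 × 0.22 = 17.38
  Problem sets 85 × 0.22 = 18.7
  Peer review 98 × 0.23 = 22.54
  Assignments 85 × 0.06 = 5.1
  Reflections 94 × 0.06 = 5.64
Sum = 83.22
83.22 is ≥ 82 and < 86 → B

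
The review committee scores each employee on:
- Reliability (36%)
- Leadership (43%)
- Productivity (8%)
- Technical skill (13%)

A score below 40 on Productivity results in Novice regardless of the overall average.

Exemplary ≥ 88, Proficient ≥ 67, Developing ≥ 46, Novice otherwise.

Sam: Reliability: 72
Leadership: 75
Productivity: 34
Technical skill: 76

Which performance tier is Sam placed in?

Productivity score 34 < 40: minimum not met.
Weighted total:
  Reliability 72 × 0.36 = 25.92
  Leadership 75 × 0.43 = 32.25
  Productivity 34 × 0.08 = 2.72
  Technical skill 76 × 0.13 = 9.88
Sum = 70.77
Because the Productivity minimum was not met, the result is Novice.

Novice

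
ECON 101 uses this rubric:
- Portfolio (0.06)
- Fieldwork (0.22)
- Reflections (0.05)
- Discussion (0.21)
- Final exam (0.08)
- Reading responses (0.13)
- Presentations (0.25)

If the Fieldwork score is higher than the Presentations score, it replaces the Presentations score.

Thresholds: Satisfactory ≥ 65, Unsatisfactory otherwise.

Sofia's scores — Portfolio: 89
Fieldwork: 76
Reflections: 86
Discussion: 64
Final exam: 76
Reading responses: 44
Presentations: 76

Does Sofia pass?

Satisfactory

Fieldwork (76) ≤ Presentations (76), so Presentations stays at 76.
Weighted total:
  Portfolio 89 × 0.06 = 5.34
  Fieldwork 76 × 0.22 = 16.72
  Reflections 86 × 0.05 = 4.3
  Discussion 64 × 0.21 = 13.44
  Final exam 76 × 0.08 = 6.08
  Reading responses 44 × 0.13 = 5.72
  Presentations 76 × 0.25 = 19
Sum = 70.6
70.6 ≥ 65 → Satisfactory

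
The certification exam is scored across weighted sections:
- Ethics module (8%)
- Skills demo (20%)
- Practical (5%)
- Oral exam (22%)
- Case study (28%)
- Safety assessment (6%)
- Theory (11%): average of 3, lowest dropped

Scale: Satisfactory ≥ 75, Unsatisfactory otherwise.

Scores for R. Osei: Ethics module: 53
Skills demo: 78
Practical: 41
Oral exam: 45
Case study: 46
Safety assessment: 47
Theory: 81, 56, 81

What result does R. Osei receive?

Theory: drop 56 → average of remaining 2 = 162/2 = 81
Weighted total:
  Ethics module 53 × 0.08 = 4.24
  Skills demo 78 × 0.2 = 15.6
  Practical 41 × 0.05 = 2.05
  Oral exam 45 × 0.22 = 9.9
  Case study 46 × 0.28 = 12.88
  Safety assessment 47 × 0.06 = 2.82
  Theory 81 × 0.11 = 8.91
Sum = 56.4
56.4 < 75 → Unsatisfactory

Unsatisfactory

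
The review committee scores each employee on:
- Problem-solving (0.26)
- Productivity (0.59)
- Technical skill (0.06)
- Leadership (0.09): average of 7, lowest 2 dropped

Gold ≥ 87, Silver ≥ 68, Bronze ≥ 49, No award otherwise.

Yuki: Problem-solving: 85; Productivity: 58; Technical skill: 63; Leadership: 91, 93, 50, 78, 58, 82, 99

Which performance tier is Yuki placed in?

Leadership: drop 50, 58 → average of remaining 5 = 443/5 = 88.6
Weighted total:
  Problem-solving 85 × 0.26 = 22.1
  Productivity 58 × 0.59 = 34.22
  Technical skill 63 × 0.06 = 3.78
  Leadership 88.6 × 0.09 = 7.974
Sum = 68.074
68.074 is ≥ 68 and < 87 → Silver

Silver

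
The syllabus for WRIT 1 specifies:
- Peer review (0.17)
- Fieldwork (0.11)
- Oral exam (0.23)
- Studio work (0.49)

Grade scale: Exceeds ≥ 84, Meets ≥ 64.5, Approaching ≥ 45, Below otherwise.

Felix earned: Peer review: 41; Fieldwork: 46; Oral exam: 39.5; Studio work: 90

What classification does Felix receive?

Weighted total:
  Peer review 41 × 0.17 = 6.97
  Fieldwork 46 × 0.11 = 5.06
  Oral exam 39.5 × 0.23 = 9.085
  Studio work 90 × 0.49 = 44.1
Sum = 65.215
65.215 is ≥ 64.5 and < 84 → Meets

Meets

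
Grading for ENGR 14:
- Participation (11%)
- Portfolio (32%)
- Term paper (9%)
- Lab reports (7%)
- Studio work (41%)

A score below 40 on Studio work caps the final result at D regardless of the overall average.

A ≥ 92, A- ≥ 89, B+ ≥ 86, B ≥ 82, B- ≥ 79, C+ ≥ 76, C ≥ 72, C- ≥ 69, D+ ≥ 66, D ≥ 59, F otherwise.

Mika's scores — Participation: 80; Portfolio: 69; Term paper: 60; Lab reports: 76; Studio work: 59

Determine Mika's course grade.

D

Studio work score 59 ≥ 40: minimum met.
Weighted total:
  Participation 80 × 0.11 = 8.8
  Portfolio 69 × 0.32 = 22.08
  Term paper 60 × 0.09 = 5.4
  Lab reports 76 × 0.07 = 5.32
  Studio work 59 × 0.41 = 24.19
Sum = 65.79
65.79 is ≥ 59 and < 66 → D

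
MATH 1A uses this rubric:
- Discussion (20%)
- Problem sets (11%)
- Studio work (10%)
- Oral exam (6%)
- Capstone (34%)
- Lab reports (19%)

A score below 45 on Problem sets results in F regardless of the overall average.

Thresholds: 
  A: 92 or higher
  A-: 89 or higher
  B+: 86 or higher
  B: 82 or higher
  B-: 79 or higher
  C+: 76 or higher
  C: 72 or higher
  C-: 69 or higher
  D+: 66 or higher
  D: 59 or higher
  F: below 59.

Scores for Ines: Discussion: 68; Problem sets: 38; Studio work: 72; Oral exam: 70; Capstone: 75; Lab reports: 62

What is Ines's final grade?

Problem sets score 38 < 45: minimum not met.
Weighted total:
  Discussion 68 × 0.2 = 13.6
  Problem sets 38 × 0.11 = 4.18
  Studio work 72 × 0.1 = 7.2
  Oral exam 70 × 0.06 = 4.2
  Capstone 75 × 0.34 = 25.5
  Lab reports 62 × 0.19 = 11.78
Sum = 66.46
Because the Problem sets minimum was not met, the result is F.

F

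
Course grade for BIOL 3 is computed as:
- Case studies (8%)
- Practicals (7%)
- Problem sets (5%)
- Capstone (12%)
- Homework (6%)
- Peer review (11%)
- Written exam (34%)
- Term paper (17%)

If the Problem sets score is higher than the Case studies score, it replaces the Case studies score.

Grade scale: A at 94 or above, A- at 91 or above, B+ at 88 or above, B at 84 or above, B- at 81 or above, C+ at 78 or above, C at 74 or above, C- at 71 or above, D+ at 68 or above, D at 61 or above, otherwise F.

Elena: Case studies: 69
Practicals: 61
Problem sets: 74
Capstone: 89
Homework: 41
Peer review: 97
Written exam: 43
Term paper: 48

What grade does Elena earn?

Problem sets (74) > Case studies (69), so Case studies counts as 74.
Weighted total:
  Case studies 74 × 0.08 = 5.92
  Practicals 61 × 0.07 = 4.27
  Problem sets 74 × 0.05 = 3.7
  Capstone 89 × 0.12 = 10.68
  Homework 41 × 0.06 = 2.46
  Peer review 97 × 0.11 = 10.67
  Written exam 43 × 0.34 = 14.62
  Term paper 48 × 0.17 = 8.16
Sum = 60.48
60.48 < 61 → F

F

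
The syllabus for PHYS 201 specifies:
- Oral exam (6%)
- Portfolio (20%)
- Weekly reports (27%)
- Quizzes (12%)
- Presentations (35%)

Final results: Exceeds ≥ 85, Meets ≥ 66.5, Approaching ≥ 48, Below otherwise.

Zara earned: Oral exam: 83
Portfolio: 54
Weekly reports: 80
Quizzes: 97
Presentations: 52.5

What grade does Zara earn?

Meets

Weighted total:
  Oral exam 83 × 0.06 = 4.98
  Portfolio 54 × 0.2 = 10.8
  Weekly reports 80 × 0.27 = 21.6
  Quizzes 97 × 0.12 = 11.64
  Presentations 52.5 × 0.35 = 18.375
Sum = 67.395
67.395 is ≥ 66.5 and < 85 → Meets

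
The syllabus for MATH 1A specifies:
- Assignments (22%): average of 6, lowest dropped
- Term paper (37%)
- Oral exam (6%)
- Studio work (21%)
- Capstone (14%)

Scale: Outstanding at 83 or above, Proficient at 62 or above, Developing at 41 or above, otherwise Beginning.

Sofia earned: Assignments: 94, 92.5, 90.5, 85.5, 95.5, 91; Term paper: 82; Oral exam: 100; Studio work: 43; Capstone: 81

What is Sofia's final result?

Assignments: drop 85.5 → average of remaining 5 = 463.5/5 = 92.7
Weighted total:
  Assignments 92.7 × 0.22 = 20.394
  Term paper 82 × 0.37 = 30.34
  Oral exam 100 × 0.06 = 6
  Studio work 43 × 0.21 = 9.03
  Capstone 81 × 0.14 = 11.34
Sum = 77.104
77.104 is ≥ 62 and < 83 → Proficient

Proficient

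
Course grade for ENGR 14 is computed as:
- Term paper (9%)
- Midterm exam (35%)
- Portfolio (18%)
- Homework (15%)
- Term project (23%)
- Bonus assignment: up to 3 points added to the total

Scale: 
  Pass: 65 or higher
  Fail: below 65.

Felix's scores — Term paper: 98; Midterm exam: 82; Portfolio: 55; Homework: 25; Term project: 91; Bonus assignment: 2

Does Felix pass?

Pass

Weighted total:
  Term paper 98 × 0.09 = 8.82
  Midterm exam 82 × 0.35 = 28.7
  Portfolio 55 × 0.18 = 9.9
  Homework 25 × 0.15 = 3.75
  Term project 91 × 0.23 = 20.93
Sum = 72.1
Bonus assignment: 72.1 + 2 = 74.1
74.1 ≥ 65 → Pass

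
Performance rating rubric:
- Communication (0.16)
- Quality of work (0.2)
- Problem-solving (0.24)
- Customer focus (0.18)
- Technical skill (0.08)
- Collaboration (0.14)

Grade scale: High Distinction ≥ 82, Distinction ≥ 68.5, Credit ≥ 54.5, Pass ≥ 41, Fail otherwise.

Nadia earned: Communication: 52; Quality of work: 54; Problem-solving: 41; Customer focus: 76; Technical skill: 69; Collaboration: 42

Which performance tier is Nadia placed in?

Weighted total:
  Communication 52 × 0.16 = 8.32
  Quality of work 54 × 0.2 = 10.8
  Problem-solving 41 × 0.24 = 9.84
  Customer focus 76 × 0.18 = 13.68
  Technical skill 69 × 0.08 = 5.52
  Collaboration 42 × 0.14 = 5.88
Sum = 54.04
54.04 is ≥ 41 and < 54.5 → Pass

Pass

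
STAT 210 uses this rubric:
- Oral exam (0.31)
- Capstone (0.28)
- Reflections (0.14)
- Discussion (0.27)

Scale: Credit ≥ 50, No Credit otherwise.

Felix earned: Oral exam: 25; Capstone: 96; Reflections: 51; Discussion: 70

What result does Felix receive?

Credit

Weighted total:
  Oral exam 25 × 0.31 = 7.75
  Capstone 96 × 0.28 = 26.88
  Reflections 51 × 0.14 = 7.14
  Discussion 70 × 0.27 = 18.9
Sum = 60.67
60.67 ≥ 50 → Credit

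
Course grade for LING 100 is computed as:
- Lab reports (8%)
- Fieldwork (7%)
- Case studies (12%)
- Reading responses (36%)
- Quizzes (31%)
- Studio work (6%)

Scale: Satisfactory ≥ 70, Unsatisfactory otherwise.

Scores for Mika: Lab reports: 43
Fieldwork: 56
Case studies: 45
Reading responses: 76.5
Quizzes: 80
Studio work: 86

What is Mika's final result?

Satisfactory

Weighted total:
  Lab reports 43 × 0.08 = 3.44
  Fieldwork 56 × 0.07 = 3.92
  Case studies 45 × 0.12 = 5.4
  Reading responses 76.5 × 0.36 = 27.54
  Quizzes 80 × 0.31 = 24.8
  Studio work 86 × 0.06 = 5.16
Sum = 70.26
70.26 ≥ 70 → Satisfactory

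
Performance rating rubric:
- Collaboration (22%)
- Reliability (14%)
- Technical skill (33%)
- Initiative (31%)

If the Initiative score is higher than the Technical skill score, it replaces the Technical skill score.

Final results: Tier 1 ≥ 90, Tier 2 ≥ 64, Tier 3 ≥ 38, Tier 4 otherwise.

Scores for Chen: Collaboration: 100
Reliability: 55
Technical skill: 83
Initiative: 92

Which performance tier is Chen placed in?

Initiative (92) > Technical skill (83), so Technical skill counts as 92.
Weighted total:
  Collaboration 100 × 0.22 = 22
  Reliability 55 × 0.14 = 7.7
  Technical skill 92 × 0.33 = 30.36
  Initiative 92 × 0.31 = 28.52
Sum = 88.58
88.58 is ≥ 64 and < 90 → Tier 2

Tier 2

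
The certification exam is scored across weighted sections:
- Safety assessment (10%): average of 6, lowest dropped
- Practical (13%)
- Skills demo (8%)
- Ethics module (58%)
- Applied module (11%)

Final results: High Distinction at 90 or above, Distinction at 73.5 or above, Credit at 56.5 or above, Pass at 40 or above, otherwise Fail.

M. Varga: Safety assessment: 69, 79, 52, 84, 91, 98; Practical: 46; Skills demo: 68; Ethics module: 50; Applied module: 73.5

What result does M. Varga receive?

Credit

Safety assessment: drop 52 → average of remaining 5 = 421/5 = 84.2
Weighted total:
  Safety assessment 84.2 × 0.1 = 8.42
  Practical 46 × 0.13 = 5.98
  Skills demo 68 × 0.08 = 5.44
  Ethics module 50 × 0.58 = 29
  Applied module 73.5 × 0.11 = 8.085
Sum = 56.925
56.925 is ≥ 56.5 and < 73.5 → Credit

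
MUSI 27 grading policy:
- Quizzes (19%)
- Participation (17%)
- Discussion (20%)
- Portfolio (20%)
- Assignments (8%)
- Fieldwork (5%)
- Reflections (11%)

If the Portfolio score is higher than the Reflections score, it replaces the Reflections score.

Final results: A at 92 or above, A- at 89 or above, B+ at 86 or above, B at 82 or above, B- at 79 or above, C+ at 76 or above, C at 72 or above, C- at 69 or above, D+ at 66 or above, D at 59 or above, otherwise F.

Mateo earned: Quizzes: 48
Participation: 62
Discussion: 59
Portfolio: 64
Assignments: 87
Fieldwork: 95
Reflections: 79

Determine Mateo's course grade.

D

Portfolio (64) ≤ Reflections (79), so Reflections stays at 79.
Weighted total:
  Quizzes 48 × 0.19 = 9.12
  Participation 62 × 0.17 = 10.54
  Discussion 59 × 0.2 = 11.8
  Portfolio 64 × 0.2 = 12.8
  Assignments 87 × 0.08 = 6.96
  Fieldwork 95 × 0.05 = 4.75
  Reflections 79 × 0.11 = 8.69
Sum = 64.66
64.66 is ≥ 59 and < 66 → D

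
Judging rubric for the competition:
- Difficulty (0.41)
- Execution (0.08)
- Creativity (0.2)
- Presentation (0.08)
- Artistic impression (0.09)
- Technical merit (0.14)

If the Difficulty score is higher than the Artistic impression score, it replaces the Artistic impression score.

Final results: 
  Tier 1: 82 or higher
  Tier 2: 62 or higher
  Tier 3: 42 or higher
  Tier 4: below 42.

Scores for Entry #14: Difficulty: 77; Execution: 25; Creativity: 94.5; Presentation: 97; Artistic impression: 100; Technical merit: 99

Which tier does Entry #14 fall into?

Tier 1

Difficulty (77) ≤ Artistic impression (100), so Artistic impression stays at 100.
Weighted total:
  Difficulty 77 × 0.41 = 31.57
  Execution 25 × 0.08 = 2
  Creativity 94.5 × 0.2 = 18.9
  Presentation 97 × 0.08 = 7.76
  Artistic impression 100 × 0.09 = 9
  Technical merit 99 × 0.14 = 13.86
Sum = 83.09
83.09 ≥ 82 → Tier 1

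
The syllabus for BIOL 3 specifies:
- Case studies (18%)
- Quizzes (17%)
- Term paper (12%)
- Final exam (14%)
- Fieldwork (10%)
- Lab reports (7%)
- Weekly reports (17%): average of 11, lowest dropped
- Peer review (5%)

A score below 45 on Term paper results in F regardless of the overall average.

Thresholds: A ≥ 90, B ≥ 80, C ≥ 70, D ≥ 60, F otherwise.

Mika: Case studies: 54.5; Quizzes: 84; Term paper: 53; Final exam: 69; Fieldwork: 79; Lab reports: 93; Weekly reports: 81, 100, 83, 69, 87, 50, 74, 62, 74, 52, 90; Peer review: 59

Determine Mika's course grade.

Weekly reports: drop 50 → average of remaining 10 = 772/10 = 77.2
Term paper score 53 ≥ 45: minimum met.
Weighted total:
  Case studies 54.5 × 0.18 = 9.81
  Quizzes 84 × 0.17 = 14.28
  Term paper 53 × 0.12 = 6.36
  Final exam 69 × 0.14 = 9.66
  Fieldwork 79 × 0.1 = 7.9
  Lab reports 93 × 0.07 = 6.51
  Weekly reports 77.2 × 0.17 = 13.124
  Peer review 59 × 0.05 = 2.95
Sum = 70.594
70.594 is ≥ 70 and < 80 → C

C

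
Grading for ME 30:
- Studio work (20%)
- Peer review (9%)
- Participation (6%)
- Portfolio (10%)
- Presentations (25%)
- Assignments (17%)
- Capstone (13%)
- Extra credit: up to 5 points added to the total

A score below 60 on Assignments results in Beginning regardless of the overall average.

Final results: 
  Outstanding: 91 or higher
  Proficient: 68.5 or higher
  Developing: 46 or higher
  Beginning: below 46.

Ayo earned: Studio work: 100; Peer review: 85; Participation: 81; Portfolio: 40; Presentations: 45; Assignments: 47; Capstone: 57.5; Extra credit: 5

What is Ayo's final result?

Assignments score 47 < 60: minimum not met.
Weighted total:
  Studio work 100 × 0.2 = 20
  Peer review 85 × 0.09 = 7.65
  Participation 81 × 0.06 = 4.86
  Portfolio 40 × 0.1 = 4
  Presentations 45 × 0.25 = 11.25
  Assignments 47 × 0.17 = 7.99
  Capstone 57.5 × 0.13 = 7.475
Sum = 63.225
Extra credit: 63.225 + 5 = 68.225
Because the Assignments minimum was not met, the result is Beginning.

Beginning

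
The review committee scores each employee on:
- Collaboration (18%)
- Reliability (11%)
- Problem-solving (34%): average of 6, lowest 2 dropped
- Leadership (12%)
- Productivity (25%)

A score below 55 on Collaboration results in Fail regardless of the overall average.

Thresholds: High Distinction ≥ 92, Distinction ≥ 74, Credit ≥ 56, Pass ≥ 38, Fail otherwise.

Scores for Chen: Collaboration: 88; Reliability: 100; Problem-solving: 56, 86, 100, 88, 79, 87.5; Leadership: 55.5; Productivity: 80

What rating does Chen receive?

Distinction

Problem-solving: drop 56, 79 → average of remaining 4 = 361.5/4 = 90.375
Collaboration score 88 ≥ 55: minimum met.
Weighted total:
  Collaboration 88 × 0.18 = 15.84
  Reliability 100 × 0.11 = 11
  Problem-solving 90.375 × 0.34 = 30.7275
  Leadership 55.5 × 0.12 = 6.66
  Productivity 80 × 0.25 = 20
Sum = 84.2275
84.2275 is ≥ 74 and < 92 → Distinction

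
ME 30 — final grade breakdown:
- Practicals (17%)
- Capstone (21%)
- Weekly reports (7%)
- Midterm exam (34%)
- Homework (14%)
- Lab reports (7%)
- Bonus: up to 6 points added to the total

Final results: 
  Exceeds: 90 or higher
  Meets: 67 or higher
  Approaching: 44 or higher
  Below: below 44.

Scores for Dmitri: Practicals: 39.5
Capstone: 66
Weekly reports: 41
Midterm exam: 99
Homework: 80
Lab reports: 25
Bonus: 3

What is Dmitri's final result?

Weighted total:
  Practicals 39.5 × 0.17 = 6.715
  Capstone 66 × 0.21 = 13.86
  Weekly reports 41 × 0.07 = 2.87
  Midterm exam 99 × 0.34 = 33.66
  Homework 80 × 0.14 = 11.2
  Lab reports 25 × 0.07 = 1.75
Sum = 70.055
Bonus: 70.055 + 3 = 73.055
73.055 is ≥ 67 and < 90 → Meets

Meets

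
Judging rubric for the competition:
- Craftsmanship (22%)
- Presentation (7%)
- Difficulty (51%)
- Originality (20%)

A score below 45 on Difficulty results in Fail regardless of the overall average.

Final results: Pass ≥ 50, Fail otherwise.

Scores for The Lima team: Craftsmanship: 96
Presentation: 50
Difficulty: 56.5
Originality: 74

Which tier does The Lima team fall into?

Pass

Difficulty score 56.5 ≥ 45: minimum met.
Weighted total:
  Craftsmanship 96 × 0.22 = 21.12
  Presentation 50 × 0.07 = 3.5
  Difficulty 56.5 × 0.51 = 28.815
  Originality 74 × 0.2 = 14.8
Sum = 68.235
68.235 ≥ 50 → Pass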